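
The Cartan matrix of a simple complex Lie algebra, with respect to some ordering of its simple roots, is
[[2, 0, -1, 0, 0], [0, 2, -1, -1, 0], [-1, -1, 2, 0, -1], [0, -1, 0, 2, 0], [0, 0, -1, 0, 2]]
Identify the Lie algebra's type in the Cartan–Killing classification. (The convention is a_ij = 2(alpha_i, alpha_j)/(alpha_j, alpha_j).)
type D_5

The matrix has rank 5 with 2's on the diagonal. Reading the off-diagonal entries as Dynkin edges (a single edge where a_ij = a_ji = -1; a double or triple edge where a_ij * a_ji = 2 or 3), the diagram is a chain of 3 nodes with a fork of two nodes at one end (D_5). One simple-root ordering that puts it in standard form is (alpha_4, alpha_2, alpha_3, alpha_1, alpha_5). So the algebra is type D_5, i.e. so(10).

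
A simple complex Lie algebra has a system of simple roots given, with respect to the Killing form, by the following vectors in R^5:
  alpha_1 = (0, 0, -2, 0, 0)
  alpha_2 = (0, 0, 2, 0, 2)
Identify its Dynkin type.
type B_2

Compute the Cartan integers a_ij = 2(alpha_i, alpha_j)/(alpha_j, alpha_j); the resulting 2x2 Cartan matrix is
[[2, -1], [-2, 2]].
The roots have two lengths (squared-length ratio 2:1); the short ones are alpha_{1}. The associated Dynkin diagram is a chain of 2 nodes with a double edge at one end; the terminal node there is the unique short simple root (B_2), so the type is B_2 (the algebra so(5)).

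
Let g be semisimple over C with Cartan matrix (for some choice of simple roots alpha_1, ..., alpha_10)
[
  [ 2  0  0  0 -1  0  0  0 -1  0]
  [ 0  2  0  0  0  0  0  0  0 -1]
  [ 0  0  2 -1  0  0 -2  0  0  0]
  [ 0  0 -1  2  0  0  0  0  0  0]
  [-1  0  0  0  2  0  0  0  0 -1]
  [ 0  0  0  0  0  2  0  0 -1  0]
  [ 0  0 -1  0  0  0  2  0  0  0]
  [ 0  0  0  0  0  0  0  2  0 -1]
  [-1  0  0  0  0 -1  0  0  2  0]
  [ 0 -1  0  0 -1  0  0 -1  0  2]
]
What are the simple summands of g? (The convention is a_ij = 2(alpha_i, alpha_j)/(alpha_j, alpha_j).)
B_3 (so(7)) + D_7 (so(14))

The diagram associated to this matrix has two connected components: the simple roots {alpha_3, alpha_4, alpha_7} form a chain of 3 nodes with a double edge at one end; the terminal node there is the unique short simple root (B_3), and {alpha_1, alpha_2, alpha_5, alpha_6, alpha_8, alpha_9, alpha_10} form a chain of 5 nodes with a fork of two nodes at one end (D_7). A semisimple Lie algebra decomposes uniquely as the direct sum of simple ideals, one per connected component of its Dynkin diagram, so g ≅ B_3 ⊕ D_7 (dimension 21 + 91 = 112).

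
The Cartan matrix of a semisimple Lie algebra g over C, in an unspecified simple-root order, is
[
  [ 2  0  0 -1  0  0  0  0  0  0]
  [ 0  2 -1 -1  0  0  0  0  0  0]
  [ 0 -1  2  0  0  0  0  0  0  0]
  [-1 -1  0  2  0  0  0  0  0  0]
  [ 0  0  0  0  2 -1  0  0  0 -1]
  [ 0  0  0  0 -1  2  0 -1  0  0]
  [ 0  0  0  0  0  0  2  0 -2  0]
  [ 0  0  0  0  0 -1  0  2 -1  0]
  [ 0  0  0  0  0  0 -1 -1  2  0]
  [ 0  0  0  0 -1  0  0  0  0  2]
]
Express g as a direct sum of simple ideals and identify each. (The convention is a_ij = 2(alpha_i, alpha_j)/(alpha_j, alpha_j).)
A_4 (sl(5)) ⊕ C_6 (sp(12))

The diagram associated to this matrix has two connected components: the simple roots {alpha_1, alpha_2, alpha_3, alpha_4} form a chain of 4 nodes with single edges (A_4), and {alpha_5, alpha_6, alpha_7, alpha_8, alpha_9, alpha_10} form a chain of 6 nodes with a double edge at one end; the terminal node there is the unique long simple root (C_6). A semisimple Lie algebra decomposes uniquely as the direct sum of simple ideals, one per connected component of its Dynkin diagram, so g ≅ A_4 ⊕ C_6 (dimension 24 + 78 = 102).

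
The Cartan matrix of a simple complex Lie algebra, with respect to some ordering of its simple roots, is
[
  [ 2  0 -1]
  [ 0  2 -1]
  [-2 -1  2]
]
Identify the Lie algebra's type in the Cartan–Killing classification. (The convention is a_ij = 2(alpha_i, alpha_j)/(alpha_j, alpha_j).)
type B_3

The matrix has rank 3 with 2's on the diagonal. Reading the off-diagonal entries as Dynkin edges (a single edge where a_ij = a_ji = -1; a double or triple edge where a_ij * a_ji = 2 or 3), the diagram is a chain of 3 nodes with a double edge at one end; the terminal node there is the unique short simple root (B_3). One simple-root ordering that puts it in standard form is (alpha_2, alpha_3, alpha_1). So the algebra is type B_3, i.e. so(7).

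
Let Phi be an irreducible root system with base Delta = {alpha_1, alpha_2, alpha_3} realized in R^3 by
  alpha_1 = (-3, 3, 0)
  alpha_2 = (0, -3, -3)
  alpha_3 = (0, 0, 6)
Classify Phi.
C_3

Compute the Cartan integers a_ij = 2(alpha_i, alpha_j)/(alpha_j, alpha_j); the resulting 3x3 Cartan matrix is
[[2, -1, 0], [-1, 2, -1], [0, -2, 2]].
The roots have two lengths (squared-length ratio 2:1); the short ones are alpha_{1,2}. The associated Dynkin diagram is a chain of 3 nodes with a double edge at one end; the terminal node there is the unique long simple root (C_3), so the type is C_3 (the algebra sp(6)).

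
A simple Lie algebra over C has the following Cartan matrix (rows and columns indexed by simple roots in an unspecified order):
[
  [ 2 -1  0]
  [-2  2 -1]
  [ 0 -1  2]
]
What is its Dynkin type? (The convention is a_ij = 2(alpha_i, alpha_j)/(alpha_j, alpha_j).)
B3

The matrix has rank 3 with 2's on the diagonal. Reading the off-diagonal entries as Dynkin edges (a single edge where a_ij = a_ji = -1; a double or triple edge where a_ij * a_ji = 2 or 3), the diagram is a chain of 3 nodes with a double edge at one end; the terminal node there is the unique short simple root (B_3). One simple-root ordering that puts it in standard form is (alpha_3, alpha_2, alpha_1). So the algebra is type B_3, i.e. so(7).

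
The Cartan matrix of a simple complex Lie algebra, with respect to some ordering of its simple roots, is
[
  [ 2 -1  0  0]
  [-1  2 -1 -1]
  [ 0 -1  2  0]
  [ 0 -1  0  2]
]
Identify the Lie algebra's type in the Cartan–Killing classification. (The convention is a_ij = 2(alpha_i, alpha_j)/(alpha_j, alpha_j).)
D_4 (so(8))

The matrix has rank 4 with 2's on the diagonal. Reading the off-diagonal entries as Dynkin edges (a single edge where a_ij = a_ji = -1; a double or triple edge where a_ij * a_ji = 2 or 3), the diagram is a chain of 2 nodes with a fork of two nodes at one end (D_4). One simple-root ordering that puts it in standard form is (alpha_3, alpha_2, alpha_4, alpha_1). So the algebra is type D_4, i.e. so(8).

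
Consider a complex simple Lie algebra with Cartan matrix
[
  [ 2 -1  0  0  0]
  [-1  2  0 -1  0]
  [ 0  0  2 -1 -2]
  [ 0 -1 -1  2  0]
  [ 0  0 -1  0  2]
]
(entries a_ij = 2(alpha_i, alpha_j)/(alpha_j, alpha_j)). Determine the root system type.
The matrix has rank 5 with 2's on the diagonal. Reading the off-diagonal entries as Dynkin edges (a single edge where a_ij = a_ji = -1; a double or triple edge where a_ij * a_ji = 2 or 3), the diagram is a chain of 5 nodes with a double edge at one end; the terminal node there is the unique short simple root (B_5). One simple-root ordering that puts it in standard form is (alpha_1, alpha_2, alpha_4, alpha_3, alpha_5). So the algebra is type B_5, i.e. so(11).

B_5 (so(11))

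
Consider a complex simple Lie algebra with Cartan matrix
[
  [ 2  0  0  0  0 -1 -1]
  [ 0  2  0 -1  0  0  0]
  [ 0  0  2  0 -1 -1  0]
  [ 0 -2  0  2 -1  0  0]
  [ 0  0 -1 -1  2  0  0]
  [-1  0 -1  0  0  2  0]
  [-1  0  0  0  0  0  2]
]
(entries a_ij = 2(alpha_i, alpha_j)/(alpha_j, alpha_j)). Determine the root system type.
The matrix has rank 7 with 2's on the diagonal. Reading the off-diagonal entries as Dynkin edges (a single edge where a_ij = a_ji = -1; a double or triple edge where a_ij * a_ji = 2 or 3), the diagram is a chain of 7 nodes with a double edge at one end; the terminal node there is the unique short simple root (B_7). One simple-root ordering that puts it in standard form is (alpha_7, alpha_1, alpha_6, alpha_3, alpha_5, alpha_4, alpha_2). So the algebra is type B_7, i.e. so(15).

type B_7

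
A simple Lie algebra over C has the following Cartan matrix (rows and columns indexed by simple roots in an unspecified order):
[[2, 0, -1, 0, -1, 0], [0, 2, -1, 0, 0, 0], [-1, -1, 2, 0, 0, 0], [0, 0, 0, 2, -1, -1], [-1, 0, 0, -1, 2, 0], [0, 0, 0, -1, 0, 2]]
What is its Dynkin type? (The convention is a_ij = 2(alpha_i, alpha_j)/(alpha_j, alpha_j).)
The matrix has rank 6 with 2's on the diagonal. Reading the off-diagonal entries as Dynkin edges (a single edge where a_ij = a_ji = -1; a double or triple edge where a_ij * a_ji = 2 or 3), the diagram is a chain of 6 nodes with single edges (A_6). One simple-root ordering that puts it in standard form is (alpha_2, alpha_3, alpha_1, alpha_5, alpha_4, alpha_6). So the algebra is type A_6, i.e. sl(7).

A_6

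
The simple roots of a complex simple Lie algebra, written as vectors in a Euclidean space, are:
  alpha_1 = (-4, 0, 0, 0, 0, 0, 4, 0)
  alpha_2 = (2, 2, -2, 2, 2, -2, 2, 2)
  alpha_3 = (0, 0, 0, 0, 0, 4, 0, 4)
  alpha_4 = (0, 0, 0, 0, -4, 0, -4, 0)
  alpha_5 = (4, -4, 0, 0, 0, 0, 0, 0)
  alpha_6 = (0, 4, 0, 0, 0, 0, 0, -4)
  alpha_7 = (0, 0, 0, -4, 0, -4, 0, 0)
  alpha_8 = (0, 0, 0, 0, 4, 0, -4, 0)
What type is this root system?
Compute the Cartan integers a_ij = 2(alpha_i, alpha_j)/(alpha_j, alpha_j); the resulting 8x8 Cartan matrix is
[[2, 0, 0, -1, -1, 0, 0, -1], [0, 2, 0, -1, 0, 0, 0, 0], [0, 0, 2, 0, 0, -1, -1, 0], [-1, -1, 0, 2, 0, 0, 0, 0], [-1, 0, 0, 0, 2, -1, 0, 0], [0, 0, -1, 0, -1, 2, 0, 0], [0, 0, -1, 0, 0, 0, 2, 0], [-1, 0, 0, 0, 0, 0, 0, 2]].
All simple roots have the same length, so the diagram is simply laced. The associated Dynkin diagram is a chain of 7 nodes with one extra node attached to the third node from one end (E_8), so the type is E_8.

type E_8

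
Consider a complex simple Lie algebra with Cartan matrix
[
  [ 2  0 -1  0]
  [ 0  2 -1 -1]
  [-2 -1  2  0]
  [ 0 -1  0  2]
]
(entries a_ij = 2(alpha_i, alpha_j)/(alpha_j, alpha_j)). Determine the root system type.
The matrix has rank 4 with 2's on the diagonal. Reading the off-diagonal entries as Dynkin edges (a single edge where a_ij = a_ji = -1; a double or triple edge where a_ij * a_ji = 2 or 3), the diagram is a chain of 4 nodes with a double edge at one end; the terminal node there is the unique short simple root (B_4). One simple-root ordering that puts it in standard form is (alpha_4, alpha_2, alpha_3, alpha_1). So the algebra is type B_4, i.e. so(9).

B_4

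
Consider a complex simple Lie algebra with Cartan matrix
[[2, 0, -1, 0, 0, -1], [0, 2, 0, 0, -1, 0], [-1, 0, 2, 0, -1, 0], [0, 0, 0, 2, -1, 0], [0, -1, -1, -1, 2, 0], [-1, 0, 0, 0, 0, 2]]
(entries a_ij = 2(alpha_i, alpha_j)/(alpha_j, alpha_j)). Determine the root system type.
D_6

The matrix has rank 6 with 2's on the diagonal. Reading the off-diagonal entries as Dynkin edges (a single edge where a_ij = a_ji = -1; a double or triple edge where a_ij * a_ji = 2 or 3), the diagram is a chain of 4 nodes with a fork of two nodes at one end (D_6). One simple-root ordering that puts it in standard form is (alpha_6, alpha_1, alpha_3, alpha_5, alpha_4, alpha_2). So the algebra is type D_6, i.e. so(12).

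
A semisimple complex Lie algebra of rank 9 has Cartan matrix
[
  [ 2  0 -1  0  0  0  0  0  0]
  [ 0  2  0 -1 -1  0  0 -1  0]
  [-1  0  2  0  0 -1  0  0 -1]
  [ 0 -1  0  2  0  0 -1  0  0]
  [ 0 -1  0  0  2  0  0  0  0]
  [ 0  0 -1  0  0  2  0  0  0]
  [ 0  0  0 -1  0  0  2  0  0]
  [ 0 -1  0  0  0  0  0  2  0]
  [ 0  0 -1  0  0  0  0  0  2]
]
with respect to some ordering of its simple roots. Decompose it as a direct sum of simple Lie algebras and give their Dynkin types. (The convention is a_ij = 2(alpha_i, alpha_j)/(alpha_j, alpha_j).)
The diagram associated to this matrix has two connected components: the simple roots {alpha_1, alpha_3, alpha_6, alpha_9} form a chain of 2 nodes with a fork of two nodes at one end (D_4), and {alpha_2, alpha_4, alpha_5, alpha_7, alpha_8} form a chain of 3 nodes with a fork of two nodes at one end (D_5). A semisimple Lie algebra decomposes uniquely as the direct sum of simple ideals, one per connected component of its Dynkin diagram, so g ≅ D_4 ⊕ D_5 (dimension 28 + 45 = 73).

D_4 ⊕ D_5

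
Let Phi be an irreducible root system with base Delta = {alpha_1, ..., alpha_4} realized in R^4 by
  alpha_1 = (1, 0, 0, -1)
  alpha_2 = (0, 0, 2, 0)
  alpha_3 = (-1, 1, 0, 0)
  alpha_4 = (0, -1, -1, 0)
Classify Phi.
Compute the Cartan integers a_ij = 2(alpha_i, alpha_j)/(alpha_j, alpha_j); the resulting 4x4 Cartan matrix is
[[2, 0, -1, 0], [0, 2, 0, -2], [-1, 0, 2, -1], [0, -1, -1, 2]].
The roots have two lengths (squared-length ratio 2:1); the short ones are alpha_{1,3,4}. The associated Dynkin diagram is a chain of 4 nodes with a double edge at one end; the terminal node there is the unique long simple root (C_4), so the type is C_4 (the algebra sp(8)).

type C_4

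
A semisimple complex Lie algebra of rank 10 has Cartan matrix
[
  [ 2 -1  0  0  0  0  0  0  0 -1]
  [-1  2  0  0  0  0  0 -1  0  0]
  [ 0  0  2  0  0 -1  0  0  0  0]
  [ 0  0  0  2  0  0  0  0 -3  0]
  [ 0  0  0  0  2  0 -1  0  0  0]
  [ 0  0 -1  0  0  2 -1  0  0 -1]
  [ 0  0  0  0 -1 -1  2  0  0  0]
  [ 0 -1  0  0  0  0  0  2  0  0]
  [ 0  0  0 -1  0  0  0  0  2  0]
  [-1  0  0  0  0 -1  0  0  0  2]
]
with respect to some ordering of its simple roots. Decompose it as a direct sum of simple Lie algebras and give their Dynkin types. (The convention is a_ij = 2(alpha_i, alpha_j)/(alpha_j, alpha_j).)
The diagram associated to this matrix has two connected components: the simple roots {alpha_1, alpha_2, alpha_3, alpha_5, alpha_6, alpha_7, alpha_8, alpha_10} form a chain of 7 nodes with one extra node attached to the third node from one end (E_8), and {alpha_4, alpha_9} form two nodes joined by a triple edge (G_2). A semisimple Lie algebra decomposes uniquely as the direct sum of simple ideals, one per connected component of its Dynkin diagram, so g ≅ E_8 ⊕ G_2 (dimension 248 + 14 = 262).

E_8 ⊕ G_2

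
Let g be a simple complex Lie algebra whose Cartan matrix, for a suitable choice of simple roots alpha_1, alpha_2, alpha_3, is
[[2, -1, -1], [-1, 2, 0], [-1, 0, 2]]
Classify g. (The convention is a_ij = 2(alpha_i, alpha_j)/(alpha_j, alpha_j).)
type A_3

The matrix has rank 3 with 2's on the diagonal. Reading the off-diagonal entries as Dynkin edges (a single edge where a_ij = a_ji = -1; a double or triple edge where a_ij * a_ji = 2 or 3), the diagram is a chain of 3 nodes with single edges (A_3). One simple-root ordering that puts it in standard form is (alpha_3, alpha_1, alpha_2). So the algebra is type A_3, i.e. sl(4).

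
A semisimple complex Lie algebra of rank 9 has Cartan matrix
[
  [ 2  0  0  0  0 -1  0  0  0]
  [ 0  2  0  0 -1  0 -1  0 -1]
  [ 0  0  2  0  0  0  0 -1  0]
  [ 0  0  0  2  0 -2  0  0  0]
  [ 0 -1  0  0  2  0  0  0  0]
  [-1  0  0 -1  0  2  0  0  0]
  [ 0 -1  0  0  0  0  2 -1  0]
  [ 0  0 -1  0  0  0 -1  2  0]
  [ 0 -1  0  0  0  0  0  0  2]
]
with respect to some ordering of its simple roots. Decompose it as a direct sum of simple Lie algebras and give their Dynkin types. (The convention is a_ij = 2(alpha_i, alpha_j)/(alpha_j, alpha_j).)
C_3 (sp(6)) + D_6 (so(12))

The diagram associated to this matrix has two connected components: the simple roots {alpha_1, alpha_4, alpha_6} form a chain of 3 nodes with a double edge at one end; the terminal node there is the unique long simple root (C_3), and {alpha_2, alpha_3, alpha_5, alpha_7, alpha_8, alpha_9} form a chain of 4 nodes with a fork of two nodes at one end (D_6). A semisimple Lie algebra decomposes uniquely as the direct sum of simple ideals, one per connected component of its Dynkin diagram, so g ≅ C_3 ⊕ D_6 (dimension 21 + 66 = 87).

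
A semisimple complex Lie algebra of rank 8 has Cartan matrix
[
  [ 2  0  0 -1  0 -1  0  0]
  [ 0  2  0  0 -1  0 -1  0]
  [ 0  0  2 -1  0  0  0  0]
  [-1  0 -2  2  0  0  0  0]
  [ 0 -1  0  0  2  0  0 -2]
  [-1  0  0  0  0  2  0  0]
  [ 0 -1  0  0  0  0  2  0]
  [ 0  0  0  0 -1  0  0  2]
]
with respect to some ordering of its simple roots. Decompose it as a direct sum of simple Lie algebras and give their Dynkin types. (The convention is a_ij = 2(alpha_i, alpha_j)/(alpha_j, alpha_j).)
The diagram associated to this matrix has two connected components: the simple roots {alpha_1, alpha_3, alpha_4, alpha_6} form a chain of 4 nodes with a double edge at one end; the terminal node there is the unique short simple root (B_4), and {alpha_2, alpha_5, alpha_7, alpha_8} form a chain of 4 nodes with a double edge at one end; the terminal node there is the unique short simple root (B_4). A semisimple Lie algebra decomposes uniquely as the direct sum of simple ideals, one per connected component of its Dynkin diagram, so g ≅ B_4 ⊕ B_4 (dimension 36 + 36 = 72).

B4 ⊕ B4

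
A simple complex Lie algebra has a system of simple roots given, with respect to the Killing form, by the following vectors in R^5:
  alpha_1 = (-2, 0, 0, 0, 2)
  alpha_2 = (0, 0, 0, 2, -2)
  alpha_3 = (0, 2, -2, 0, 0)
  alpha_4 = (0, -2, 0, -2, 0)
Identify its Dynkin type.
Compute the Cartan integers a_ij = 2(alpha_i, alpha_j)/(alpha_j, alpha_j); the resulting 4x4 Cartan matrix is
[[2, -1, 0, 0], [-1, 2, 0, -1], [0, 0, 2, -1], [0, -1, -1, 2]].
All simple roots have the same length, so the diagram is simply laced. The associated Dynkin diagram is a chain of 4 nodes with single edges (A_4), so the type is A_4 (the algebra sl(5)).

A4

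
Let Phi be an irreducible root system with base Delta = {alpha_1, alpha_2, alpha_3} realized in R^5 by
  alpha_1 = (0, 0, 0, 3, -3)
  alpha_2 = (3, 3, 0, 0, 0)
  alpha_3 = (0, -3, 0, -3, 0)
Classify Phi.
A_3

Compute the Cartan integers a_ij = 2(alpha_i, alpha_j)/(alpha_j, alpha_j); the resulting 3x3 Cartan matrix is
[[2, 0, -1], [0, 2, -1], [-1, -1, 2]].
All simple roots have the same length, so the diagram is simply laced. The associated Dynkin diagram is a chain of 3 nodes with single edges (A_3), so the type is A_3 (the algebra sl(4)).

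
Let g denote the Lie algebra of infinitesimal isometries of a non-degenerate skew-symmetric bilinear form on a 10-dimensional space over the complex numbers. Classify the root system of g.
C5

This is sp(10), which has dimension 10(10+1)/2 = 55 and rank 10/2 = 5. In the classification of classical Lie algebras, the symplectic algebra sp(2n) has type C_n; here n = 5, so the Dynkin diagram is a chain of 5 nodes with a double edge at one end; the terminal node there is the unique long simple root (C_5). Hence the type is C_5.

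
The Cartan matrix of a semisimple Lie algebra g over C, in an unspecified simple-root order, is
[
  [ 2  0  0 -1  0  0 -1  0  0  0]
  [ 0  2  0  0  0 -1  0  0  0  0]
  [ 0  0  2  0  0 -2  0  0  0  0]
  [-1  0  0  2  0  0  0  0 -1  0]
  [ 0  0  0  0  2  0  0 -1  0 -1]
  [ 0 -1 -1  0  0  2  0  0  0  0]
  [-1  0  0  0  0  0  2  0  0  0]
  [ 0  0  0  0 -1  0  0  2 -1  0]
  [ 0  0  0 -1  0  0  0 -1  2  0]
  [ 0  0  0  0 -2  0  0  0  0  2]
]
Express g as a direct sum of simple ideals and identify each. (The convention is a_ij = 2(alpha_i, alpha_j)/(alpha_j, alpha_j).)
C3 + C7

The diagram associated to this matrix has two connected components: the simple roots {alpha_2, alpha_3, alpha_6} form a chain of 3 nodes with a double edge at one end; the terminal node there is the unique long simple root (C_3), and {alpha_1, alpha_4, alpha_5, alpha_7, alpha_8, alpha_9, alpha_10} form a chain of 7 nodes with a double edge at one end; the terminal node there is the unique long simple root (C_7). A semisimple Lie algebra decomposes uniquely as the direct sum of simple ideals, one per connected component of its Dynkin diagram, so g ≅ C_3 ⊕ C_7 (dimension 21 + 105 = 126).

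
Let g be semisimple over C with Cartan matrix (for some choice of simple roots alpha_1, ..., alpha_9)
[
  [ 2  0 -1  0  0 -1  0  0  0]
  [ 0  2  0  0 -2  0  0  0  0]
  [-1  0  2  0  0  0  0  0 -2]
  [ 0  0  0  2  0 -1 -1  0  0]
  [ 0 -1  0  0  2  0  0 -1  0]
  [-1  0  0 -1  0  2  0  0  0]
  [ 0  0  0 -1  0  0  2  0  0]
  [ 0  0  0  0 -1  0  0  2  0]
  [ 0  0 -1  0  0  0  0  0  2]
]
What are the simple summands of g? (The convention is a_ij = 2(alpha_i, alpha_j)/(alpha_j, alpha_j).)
The diagram associated to this matrix has two connected components: the simple roots {alpha_1, alpha_3, alpha_4, alpha_6, alpha_7, alpha_9} form a chain of 6 nodes with a double edge at one end; the terminal node there is the unique short simple root (B_6), and {alpha_2, alpha_5, alpha_8} form a chain of 3 nodes with a double edge at one end; the terminal node there is the unique long simple root (C_3). A semisimple Lie algebra decomposes uniquely as the direct sum of simple ideals, one per connected component of its Dynkin diagram, so g ≅ B_6 ⊕ C_3 (dimension 78 + 21 = 99).

B6 + C3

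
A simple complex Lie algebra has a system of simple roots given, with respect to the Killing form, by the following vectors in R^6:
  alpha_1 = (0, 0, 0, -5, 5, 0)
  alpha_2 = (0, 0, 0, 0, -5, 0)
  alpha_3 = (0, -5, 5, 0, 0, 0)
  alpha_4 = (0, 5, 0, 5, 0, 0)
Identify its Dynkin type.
Compute the Cartan integers a_ij = 2(alpha_i, alpha_j)/(alpha_j, alpha_j); the resulting 4x4 Cartan matrix is
[[2, -2, 0, -1], [-1, 2, 0, 0], [0, 0, 2, -1], [-1, 0, -1, 2]].
The roots have two lengths (squared-length ratio 2:1); the short ones are alpha_{2}. The associated Dynkin diagram is a chain of 4 nodes with a double edge at one end; the terminal node there is the unique short simple root (B_4), so the type is B_4 (the algebra so(9)).

B_4 (so(9))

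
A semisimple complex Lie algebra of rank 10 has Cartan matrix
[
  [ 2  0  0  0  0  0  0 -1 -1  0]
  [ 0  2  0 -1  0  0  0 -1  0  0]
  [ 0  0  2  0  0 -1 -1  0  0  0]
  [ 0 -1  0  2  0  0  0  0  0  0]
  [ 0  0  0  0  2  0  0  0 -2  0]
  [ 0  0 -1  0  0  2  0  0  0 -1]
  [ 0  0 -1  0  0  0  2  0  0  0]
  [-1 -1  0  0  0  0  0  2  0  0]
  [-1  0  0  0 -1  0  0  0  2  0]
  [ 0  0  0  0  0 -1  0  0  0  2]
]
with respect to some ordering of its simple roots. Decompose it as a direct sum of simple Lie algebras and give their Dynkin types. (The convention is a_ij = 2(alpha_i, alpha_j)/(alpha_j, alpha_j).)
A4 + C6

The diagram associated to this matrix has two connected components: the simple roots {alpha_3, alpha_6, alpha_7, alpha_10} form a chain of 4 nodes with single edges (A_4), and {alpha_1, alpha_2, alpha_4, alpha_5, alpha_8, alpha_9} form a chain of 6 nodes with a double edge at one end; the terminal node there is the unique long simple root (C_6). A semisimple Lie algebra decomposes uniquely as the direct sum of simple ideals, one per connected component of its Dynkin diagram, so g ≅ A_4 ⊕ C_6 (dimension 24 + 78 = 102).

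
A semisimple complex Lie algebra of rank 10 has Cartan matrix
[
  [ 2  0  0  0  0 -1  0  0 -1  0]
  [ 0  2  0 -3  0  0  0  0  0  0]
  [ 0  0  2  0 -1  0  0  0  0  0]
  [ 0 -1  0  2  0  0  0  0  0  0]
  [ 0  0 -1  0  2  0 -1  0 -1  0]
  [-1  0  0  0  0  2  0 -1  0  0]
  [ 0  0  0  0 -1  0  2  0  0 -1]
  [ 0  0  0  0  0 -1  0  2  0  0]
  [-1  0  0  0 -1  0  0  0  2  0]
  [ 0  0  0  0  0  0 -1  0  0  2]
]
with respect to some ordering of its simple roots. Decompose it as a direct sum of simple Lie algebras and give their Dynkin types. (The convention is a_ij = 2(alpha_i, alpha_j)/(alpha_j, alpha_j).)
The diagram associated to this matrix has two connected components: the simple roots {alpha_1, alpha_3, alpha_5, alpha_6, alpha_7, alpha_8, alpha_9, alpha_10} form a chain of 7 nodes with one extra node attached to the third node from one end (E_8), and {alpha_2, alpha_4} form two nodes joined by a triple edge (G_2). A semisimple Lie algebra decomposes uniquely as the direct sum of simple ideals, one per connected component of its Dynkin diagram, so g ≅ E_8 ⊕ G_2 (dimension 248 + 14 = 262).

E8 + G2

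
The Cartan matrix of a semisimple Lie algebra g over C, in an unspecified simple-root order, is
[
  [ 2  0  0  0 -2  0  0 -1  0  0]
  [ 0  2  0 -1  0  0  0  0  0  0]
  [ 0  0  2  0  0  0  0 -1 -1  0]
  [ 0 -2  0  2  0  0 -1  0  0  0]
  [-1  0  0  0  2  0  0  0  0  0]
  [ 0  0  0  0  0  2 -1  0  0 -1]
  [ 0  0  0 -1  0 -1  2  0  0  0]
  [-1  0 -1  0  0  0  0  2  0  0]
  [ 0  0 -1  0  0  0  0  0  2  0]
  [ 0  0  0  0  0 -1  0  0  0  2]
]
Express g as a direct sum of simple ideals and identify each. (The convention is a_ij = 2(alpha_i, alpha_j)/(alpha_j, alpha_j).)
The diagram associated to this matrix has two connected components: the simple roots {alpha_2, alpha_4, alpha_6, alpha_7, alpha_10} form a chain of 5 nodes with a double edge at one end; the terminal node there is the unique short simple root (B_5), and {alpha_1, alpha_3, alpha_5, alpha_8, alpha_9} form a chain of 5 nodes with a double edge at one end; the terminal node there is the unique short simple root (B_5). A semisimple Lie algebra decomposes uniquely as the direct sum of simple ideals, one per connected component of its Dynkin diagram, so g ≅ B_5 ⊕ B_5 (dimension 55 + 55 = 110).

type B_5 + type B_5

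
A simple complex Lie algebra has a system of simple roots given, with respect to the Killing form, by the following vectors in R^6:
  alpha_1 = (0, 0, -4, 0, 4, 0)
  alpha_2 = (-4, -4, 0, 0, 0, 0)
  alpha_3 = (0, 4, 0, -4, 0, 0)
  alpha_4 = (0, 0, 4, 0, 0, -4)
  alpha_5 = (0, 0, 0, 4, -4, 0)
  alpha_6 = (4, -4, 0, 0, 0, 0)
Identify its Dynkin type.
Compute the Cartan integers a_ij = 2(alpha_i, alpha_j)/(alpha_j, alpha_j); the resulting 6x6 Cartan matrix is
[[2, 0, 0, -1, -1, 0], [0, 2, -1, 0, 0, 0], [0, -1, 2, 0, -1, -1], [-1, 0, 0, 2, 0, 0], [-1, 0, -1, 0, 2, 0], [0, 0, -1, 0, 0, 2]].
All simple roots have the same length, so the diagram is simply laced. The associated Dynkin diagram is a chain of 4 nodes with a fork of two nodes at one end (D_6), so the type is D_6 (the algebra so(12)).

type D_6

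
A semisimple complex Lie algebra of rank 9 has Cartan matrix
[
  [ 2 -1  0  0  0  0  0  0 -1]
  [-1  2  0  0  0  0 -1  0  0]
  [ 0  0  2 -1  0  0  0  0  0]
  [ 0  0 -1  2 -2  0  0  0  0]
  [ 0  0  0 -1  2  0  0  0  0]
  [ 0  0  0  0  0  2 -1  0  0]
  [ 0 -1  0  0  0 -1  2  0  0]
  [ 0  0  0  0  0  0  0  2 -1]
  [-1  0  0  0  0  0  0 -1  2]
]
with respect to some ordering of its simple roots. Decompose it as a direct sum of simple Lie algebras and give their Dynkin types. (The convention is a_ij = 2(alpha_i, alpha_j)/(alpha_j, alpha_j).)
The diagram associated to this matrix has two connected components: the simple roots {alpha_1, alpha_2, alpha_6, alpha_7, alpha_8, alpha_9} form a chain of 6 nodes with single edges (A_6), and {alpha_3, alpha_4, alpha_5} form a chain of 3 nodes with a double edge at one end; the terminal node there is the unique short simple root (B_3). A semisimple Lie algebra decomposes uniquely as the direct sum of simple ideals, one per connected component of its Dynkin diagram, so g ≅ A_6 ⊕ B_3 (dimension 48 + 21 = 69).

A_6 + B_3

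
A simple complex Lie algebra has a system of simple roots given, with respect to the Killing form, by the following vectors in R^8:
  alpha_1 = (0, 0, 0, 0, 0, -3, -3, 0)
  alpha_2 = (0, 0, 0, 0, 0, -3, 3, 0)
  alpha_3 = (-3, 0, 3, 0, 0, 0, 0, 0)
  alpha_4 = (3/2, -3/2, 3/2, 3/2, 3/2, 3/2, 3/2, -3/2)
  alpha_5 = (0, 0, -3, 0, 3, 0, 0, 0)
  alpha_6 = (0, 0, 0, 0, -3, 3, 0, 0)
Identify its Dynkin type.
E6

Compute the Cartan integers a_ij = 2(alpha_i, alpha_j)/(alpha_j, alpha_j); the resulting 6x6 Cartan matrix is
[[2, 0, 0, -1, 0, -1], [0, 2, 0, 0, 0, -1], [0, 0, 2, 0, -1, 0], [-1, 0, 0, 2, 0, 0], [0, 0, -1, 0, 2, -1], [-1, -1, 0, 0, -1, 2]].
All simple roots have the same length, so the diagram is simply laced. The associated Dynkin diagram is a chain of 5 nodes with one extra node attached to the third node from one end (E_6), so the type is E_6.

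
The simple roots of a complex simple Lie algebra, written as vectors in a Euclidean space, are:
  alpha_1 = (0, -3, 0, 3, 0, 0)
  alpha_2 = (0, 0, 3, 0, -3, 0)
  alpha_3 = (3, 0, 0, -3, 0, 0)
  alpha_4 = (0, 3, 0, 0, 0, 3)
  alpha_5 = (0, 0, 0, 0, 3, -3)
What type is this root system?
A5

Compute the Cartan integers a_ij = 2(alpha_i, alpha_j)/(alpha_j, alpha_j); the resulting 5x5 Cartan matrix is
[[2, 0, -1, -1, 0], [0, 2, 0, 0, -1], [-1, 0, 2, 0, 0], [-1, 0, 0, 2, -1], [0, -1, 0, -1, 2]].
All simple roots have the same length, so the diagram is simply laced. The associated Dynkin diagram is a chain of 5 nodes with single edges (A_5), so the type is A_5 (the algebra sl(6)).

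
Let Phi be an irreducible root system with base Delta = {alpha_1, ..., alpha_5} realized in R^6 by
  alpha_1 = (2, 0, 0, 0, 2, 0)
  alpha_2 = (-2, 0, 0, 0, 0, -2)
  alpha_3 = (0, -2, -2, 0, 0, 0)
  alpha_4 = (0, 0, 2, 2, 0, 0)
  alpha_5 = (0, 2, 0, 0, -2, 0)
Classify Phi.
A5

Compute the Cartan integers a_ij = 2(alpha_i, alpha_j)/(alpha_j, alpha_j); the resulting 5x5 Cartan matrix is
[[2, -1, 0, 0, -1], [-1, 2, 0, 0, 0], [0, 0, 2, -1, -1], [0, 0, -1, 2, 0], [-1, 0, -1, 0, 2]].
All simple roots have the same length, so the diagram is simply laced. The associated Dynkin diagram is a chain of 5 nodes with single edges (A_5), so the type is A_5 (the algebra sl(6)).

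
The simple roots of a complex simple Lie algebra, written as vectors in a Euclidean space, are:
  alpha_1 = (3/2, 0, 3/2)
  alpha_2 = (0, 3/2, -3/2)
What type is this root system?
A_2 (sl(3))

Compute the Cartan integers a_ij = 2(alpha_i, alpha_j)/(alpha_j, alpha_j); the resulting 2x2 Cartan matrix is
[[2, -1], [-1, 2]].
All simple roots have the same length, so the diagram is simply laced. The associated Dynkin diagram is a chain of 2 nodes with single edges (A_2), so the type is A_2 (the algebra sl(3)).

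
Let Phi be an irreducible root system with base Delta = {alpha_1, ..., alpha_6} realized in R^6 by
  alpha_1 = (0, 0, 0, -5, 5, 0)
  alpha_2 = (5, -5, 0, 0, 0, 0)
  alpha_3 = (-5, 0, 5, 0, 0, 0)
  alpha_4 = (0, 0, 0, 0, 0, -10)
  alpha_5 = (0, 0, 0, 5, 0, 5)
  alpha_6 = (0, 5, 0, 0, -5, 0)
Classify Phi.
Compute the Cartan integers a_ij = 2(alpha_i, alpha_j)/(alpha_j, alpha_j); the resulting 6x6 Cartan matrix is
[[2, 0, 0, 0, -1, -1], [0, 2, -1, 0, 0, -1], [0, -1, 2, 0, 0, 0], [0, 0, 0, 2, -2, 0], [-1, 0, 0, -1, 2, 0], [-1, -1, 0, 0, 0, 2]].
The roots have two lengths (squared-length ratio 2:1); the short ones are alpha_{1,2,3,5,6}. The associated Dynkin diagram is a chain of 6 nodes with a double edge at one end; the terminal node there is the unique long simple root (C_6), so the type is C_6 (the algebra sp(12)).

C_6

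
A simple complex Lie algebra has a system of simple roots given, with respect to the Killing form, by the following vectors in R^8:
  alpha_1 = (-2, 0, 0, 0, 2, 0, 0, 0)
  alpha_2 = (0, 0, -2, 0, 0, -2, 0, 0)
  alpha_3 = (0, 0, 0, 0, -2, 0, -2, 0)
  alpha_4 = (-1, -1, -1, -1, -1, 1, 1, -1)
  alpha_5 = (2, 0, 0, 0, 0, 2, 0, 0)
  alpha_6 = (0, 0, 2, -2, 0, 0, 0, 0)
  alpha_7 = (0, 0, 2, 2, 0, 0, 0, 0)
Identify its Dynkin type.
E_7

Compute the Cartan integers a_ij = 2(alpha_i, alpha_j)/(alpha_j, alpha_j); the resulting 7x7 Cartan matrix is
[[2, 0, -1, 0, -1, 0, 0], [0, 2, 0, 0, -1, -1, -1], [-1, 0, 2, 0, 0, 0, 0], [0, 0, 0, 2, 0, 0, -1], [-1, -1, 0, 0, 2, 0, 0], [0, -1, 0, 0, 0, 2, 0], [0, -1, 0, -1, 0, 0, 2]].
All simple roots have the same length, so the diagram is simply laced. The associated Dynkin diagram is a chain of 6 nodes with one extra node attached to the third node from one end (E_7), so the type is E_7.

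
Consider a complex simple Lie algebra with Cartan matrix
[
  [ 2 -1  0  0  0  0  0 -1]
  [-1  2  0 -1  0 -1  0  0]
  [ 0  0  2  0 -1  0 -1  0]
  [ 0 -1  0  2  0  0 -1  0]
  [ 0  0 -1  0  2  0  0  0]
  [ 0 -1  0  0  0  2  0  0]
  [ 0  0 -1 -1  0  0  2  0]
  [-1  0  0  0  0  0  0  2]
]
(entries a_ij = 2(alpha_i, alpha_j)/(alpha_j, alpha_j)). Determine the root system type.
The matrix has rank 8 with 2's on the diagonal. Reading the off-diagonal entries as Dynkin edges (a single edge where a_ij = a_ji = -1; a double or triple edge where a_ij * a_ji = 2 or 3), the diagram is a chain of 7 nodes with one extra node attached to the third node from one end (E_8). One simple-root ordering that puts it in standard form is (alpha_8, alpha_6, alpha_1, alpha_2, alpha_4, alpha_7, alpha_3, alpha_5). So the algebra is type E_8.

E_8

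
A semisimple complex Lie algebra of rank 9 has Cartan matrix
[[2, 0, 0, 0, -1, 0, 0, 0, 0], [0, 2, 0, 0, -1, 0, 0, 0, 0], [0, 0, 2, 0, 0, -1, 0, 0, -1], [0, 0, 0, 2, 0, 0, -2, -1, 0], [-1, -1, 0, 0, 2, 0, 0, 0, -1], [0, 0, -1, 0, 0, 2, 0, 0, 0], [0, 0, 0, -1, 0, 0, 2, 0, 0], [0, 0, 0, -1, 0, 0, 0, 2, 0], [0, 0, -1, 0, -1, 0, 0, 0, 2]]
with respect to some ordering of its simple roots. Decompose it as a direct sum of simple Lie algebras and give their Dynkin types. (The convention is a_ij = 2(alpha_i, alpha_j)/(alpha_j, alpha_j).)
The diagram associated to this matrix has two connected components: the simple roots {alpha_4, alpha_7, alpha_8} form a chain of 3 nodes with a double edge at one end; the terminal node there is the unique short simple root (B_3), and {alpha_1, alpha_2, alpha_3, alpha_5, alpha_6, alpha_9} form a chain of 4 nodes with a fork of two nodes at one end (D_6). A semisimple Lie algebra decomposes uniquely as the direct sum of simple ideals, one per connected component of its Dynkin diagram, so g ≅ B_3 ⊕ D_6 (dimension 21 + 66 = 87).

B_3 ⊕ D_6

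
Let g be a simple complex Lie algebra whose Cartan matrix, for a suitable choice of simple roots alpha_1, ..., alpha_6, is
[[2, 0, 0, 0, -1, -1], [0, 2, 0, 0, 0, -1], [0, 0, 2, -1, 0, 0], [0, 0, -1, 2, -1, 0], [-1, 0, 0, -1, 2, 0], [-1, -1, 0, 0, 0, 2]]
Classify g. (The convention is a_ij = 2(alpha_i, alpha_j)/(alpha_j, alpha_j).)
A_6 (sl(7))

The matrix has rank 6 with 2's on the diagonal. Reading the off-diagonal entries as Dynkin edges (a single edge where a_ij = a_ji = -1; a double or triple edge where a_ij * a_ji = 2 or 3), the diagram is a chain of 6 nodes with single edges (A_6). One simple-root ordering that puts it in standard form is (alpha_2, alpha_6, alpha_1, alpha_5, alpha_4, alpha_3). So the algebra is type A_6, i.e. sl(7).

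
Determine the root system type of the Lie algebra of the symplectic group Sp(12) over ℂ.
This is sp(12), which has dimension 12(12+1)/2 = 78 and rank 12/2 = 6. In the classification of classical Lie algebras, the symplectic algebra sp(2n) has type C_n; here n = 6, so the Dynkin diagram is a chain of 6 nodes with a double edge at one end; the terminal node there is the unique long simple root (C_6). Hence the type is C_6.

C_6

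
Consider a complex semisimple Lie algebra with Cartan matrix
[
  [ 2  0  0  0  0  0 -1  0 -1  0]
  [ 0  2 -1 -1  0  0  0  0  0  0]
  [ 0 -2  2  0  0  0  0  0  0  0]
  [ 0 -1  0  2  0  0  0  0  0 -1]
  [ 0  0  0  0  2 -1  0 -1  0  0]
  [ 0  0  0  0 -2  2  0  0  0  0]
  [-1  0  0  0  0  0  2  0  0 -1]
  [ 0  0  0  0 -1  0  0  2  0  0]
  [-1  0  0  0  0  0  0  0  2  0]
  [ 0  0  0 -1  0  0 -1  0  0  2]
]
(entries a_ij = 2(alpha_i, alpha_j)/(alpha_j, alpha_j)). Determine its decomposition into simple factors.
The diagram associated to this matrix has two connected components: the simple roots {alpha_5, alpha_6, alpha_8} form a chain of 3 nodes with a double edge at one end; the terminal node there is the unique long simple root (C_3), and {alpha_1, alpha_2, alpha_3, alpha_4, alpha_7, alpha_9, alpha_10} form a chain of 7 nodes with a double edge at one end; the terminal node there is the unique long simple root (C_7). A semisimple Lie algebra decomposes uniquely as the direct sum of simple ideals, one per connected component of its Dynkin diagram, so g ≅ C_3 ⊕ C_7 (dimension 21 + 105 = 126).

C3 ⊕ C7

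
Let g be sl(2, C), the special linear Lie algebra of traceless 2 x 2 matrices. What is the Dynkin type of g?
A_1 (sl(2))

This is sl(2), which has dimension 2^2 - 1 = 3 and rank 2 - 1 = 1 (a Cartan subalgebra is the diagonal traceless matrices). In the classification of classical Lie algebras, the special linear algebra sl(n+1) has type A_n; here n = 1, so the Dynkin diagram is a chain of 1 nodes with single edges (A_1). Hence the type is A_1.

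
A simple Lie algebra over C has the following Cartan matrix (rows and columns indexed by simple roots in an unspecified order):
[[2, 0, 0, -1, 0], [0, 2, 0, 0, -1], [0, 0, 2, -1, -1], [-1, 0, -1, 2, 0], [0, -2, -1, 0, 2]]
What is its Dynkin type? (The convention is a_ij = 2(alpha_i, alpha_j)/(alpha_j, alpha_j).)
The matrix has rank 5 with 2's on the diagonal. Reading the off-diagonal entries as Dynkin edges (a single edge where a_ij = a_ji = -1; a double or triple edge where a_ij * a_ji = 2 or 3), the diagram is a chain of 5 nodes with a double edge at one end; the terminal node there is the unique short simple root (B_5). One simple-root ordering that puts it in standard form is (alpha_1, alpha_4, alpha_3, alpha_5, alpha_2). So the algebra is type B_5, i.e. so(11).

type B_5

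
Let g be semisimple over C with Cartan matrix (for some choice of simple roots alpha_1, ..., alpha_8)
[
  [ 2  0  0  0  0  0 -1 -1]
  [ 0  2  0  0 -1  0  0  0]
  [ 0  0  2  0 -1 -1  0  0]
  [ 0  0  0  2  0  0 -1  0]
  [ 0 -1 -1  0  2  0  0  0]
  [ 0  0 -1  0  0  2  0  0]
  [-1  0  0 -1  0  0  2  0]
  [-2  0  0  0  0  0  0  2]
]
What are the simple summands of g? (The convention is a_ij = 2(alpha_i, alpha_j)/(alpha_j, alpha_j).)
The diagram associated to this matrix has two connected components: the simple roots {alpha_2, alpha_3, alpha_5, alpha_6} form a chain of 4 nodes with single edges (A_4), and {alpha_1, alpha_4, alpha_7, alpha_8} form a chain of 4 nodes with a double edge at one end; the terminal node there is the unique long simple root (C_4). A semisimple Lie algebra decomposes uniquely as the direct sum of simple ideals, one per connected component of its Dynkin diagram, so g ≅ A_4 ⊕ C_4 (dimension 24 + 36 = 60).

type A_4 + type C_4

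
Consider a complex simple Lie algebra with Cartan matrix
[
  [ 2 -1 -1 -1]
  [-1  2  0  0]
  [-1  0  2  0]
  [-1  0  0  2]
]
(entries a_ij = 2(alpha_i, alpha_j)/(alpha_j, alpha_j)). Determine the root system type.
D_4 (so(8))

The matrix has rank 4 with 2's on the diagonal. Reading the off-diagonal entries as Dynkin edges (a single edge where a_ij = a_ji = -1; a double or triple edge where a_ij * a_ji = 2 or 3), the diagram is a chain of 2 nodes with a fork of two nodes at one end (D_4). One simple-root ordering that puts it in standard form is (alpha_4, alpha_1, alpha_3, alpha_2). So the algebra is type D_4, i.e. so(8).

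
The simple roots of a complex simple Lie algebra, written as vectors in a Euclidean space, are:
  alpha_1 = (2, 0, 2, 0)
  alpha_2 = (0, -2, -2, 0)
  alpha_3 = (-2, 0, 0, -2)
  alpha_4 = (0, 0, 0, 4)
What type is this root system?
Compute the Cartan integers a_ij = 2(alpha_i, alpha_j)/(alpha_j, alpha_j); the resulting 4x4 Cartan matrix is
[[2, -1, -1, 0], [-1, 2, 0, 0], [-1, 0, 2, -1], [0, 0, -2, 2]].
The roots have two lengths (squared-length ratio 2:1); the short ones are alpha_{1,2,3}. The associated Dynkin diagram is a chain of 4 nodes with a double edge at one end; the terminal node there is the unique long simple root (C_4), so the type is C_4 (the algebra sp(8)).

C4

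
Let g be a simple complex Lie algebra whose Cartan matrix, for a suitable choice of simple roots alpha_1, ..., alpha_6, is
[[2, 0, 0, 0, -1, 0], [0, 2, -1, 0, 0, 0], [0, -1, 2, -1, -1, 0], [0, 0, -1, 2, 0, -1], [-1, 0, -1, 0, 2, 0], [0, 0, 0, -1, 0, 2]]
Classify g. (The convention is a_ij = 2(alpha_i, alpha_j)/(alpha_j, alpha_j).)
The matrix has rank 6 with 2's on the diagonal. Reading the off-diagonal entries as Dynkin edges (a single edge where a_ij = a_ji = -1; a double or triple edge where a_ij * a_ji = 2 or 3), the diagram is a chain of 5 nodes with one extra node attached to the third node from one end (E_6). One simple-root ordering that puts it in standard form is (alpha_1, alpha_2, alpha_5, alpha_3, alpha_4, alpha_6). So the algebra is type E_6.

type E_6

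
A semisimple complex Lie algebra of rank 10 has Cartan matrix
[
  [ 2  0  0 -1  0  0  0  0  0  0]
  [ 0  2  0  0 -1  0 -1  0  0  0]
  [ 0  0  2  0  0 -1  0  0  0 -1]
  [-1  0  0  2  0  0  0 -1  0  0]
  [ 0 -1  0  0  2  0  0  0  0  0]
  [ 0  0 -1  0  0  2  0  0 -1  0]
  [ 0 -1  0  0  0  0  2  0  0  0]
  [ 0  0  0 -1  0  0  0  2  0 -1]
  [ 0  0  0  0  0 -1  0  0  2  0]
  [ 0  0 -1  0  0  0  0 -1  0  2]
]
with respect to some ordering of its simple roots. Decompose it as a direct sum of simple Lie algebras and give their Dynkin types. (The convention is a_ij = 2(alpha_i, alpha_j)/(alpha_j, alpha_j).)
The diagram associated to this matrix has two connected components: the simple roots {alpha_2, alpha_5, alpha_7} form a chain of 3 nodes with single edges (A_3), and {alpha_1, alpha_3, alpha_4, alpha_6, alpha_8, alpha_9, alpha_10} form a chain of 7 nodes with single edges (A_7). A semisimple Lie algebra decomposes uniquely as the direct sum of simple ideals, one per connected component of its Dynkin diagram, so g ≅ A_3 ⊕ A_7 (dimension 15 + 63 = 78).

A3 + A7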